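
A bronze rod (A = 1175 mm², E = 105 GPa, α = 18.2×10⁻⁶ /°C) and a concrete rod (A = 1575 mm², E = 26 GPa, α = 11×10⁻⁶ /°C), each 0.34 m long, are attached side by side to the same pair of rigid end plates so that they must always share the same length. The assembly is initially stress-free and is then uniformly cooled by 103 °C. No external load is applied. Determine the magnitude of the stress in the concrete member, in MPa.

σ ≈ 14.5 MPa (compressive)

Equilibrium of a rigid end plate with no external load gives equal and opposite internal forces ±P in the two members. Since α_{bronze} > α_{concrete}, cooling drives the bronze into tension and the concrete into compression.
Setting the final lengths equal and cancelling L: (α₁ − α₂)ΔT = P/(A₁E₁) + P/(A₂E₂).
|α₁ − α₂|·ΔT = 7.2×10⁻⁶ × 103 = 0.0007416.
1/(A₁E₁) + 1/(A₂E₂) = 1/(1175×105×10³) + 1/(1575×26×10³) = 3.253×10⁻⁸ N⁻¹.
So P = 0.0007416 / 3.253×10⁻⁸ = 22.8 kN.
σ_{concrete} = P/A₂ = 22800/1575 = 14.48 MPa, compressive.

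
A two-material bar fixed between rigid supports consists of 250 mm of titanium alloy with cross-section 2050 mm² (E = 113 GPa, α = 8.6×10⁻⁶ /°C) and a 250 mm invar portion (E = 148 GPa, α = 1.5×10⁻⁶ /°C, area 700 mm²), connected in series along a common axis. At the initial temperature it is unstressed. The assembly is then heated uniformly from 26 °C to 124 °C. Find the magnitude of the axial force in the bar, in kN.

With the walls removed the bar would change length by δ_free = Σ αᵢΔT Lᵢ = 8.6×10⁻⁶×98×250 + 1.5×10⁻⁶×98×250 = 0.2474 mm.
Since the ends are fixed, an axial force P builds up, equal in every segment, with P · Σ Lᵢ/(AᵢEᵢ) = δ_free.
Σ Lᵢ/(AᵢEᵢ) = 250/(2050×113×10³) + 250/(700×148×10³) = 3.492×10⁻⁶ mm/N.
So P = 0.2474 / 3.492×10⁻⁶ = 70.86 kN, compressive.

P ≈ 70.9 kN (compressive)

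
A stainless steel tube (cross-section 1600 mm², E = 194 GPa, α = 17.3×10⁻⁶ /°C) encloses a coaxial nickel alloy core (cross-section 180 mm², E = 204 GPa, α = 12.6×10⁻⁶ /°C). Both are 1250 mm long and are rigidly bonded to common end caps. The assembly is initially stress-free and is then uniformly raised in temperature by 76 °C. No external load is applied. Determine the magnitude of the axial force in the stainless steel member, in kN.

The stainless steel has the larger α, so on heating it would change length more than the nickel alloy if both were free. The rigid plates force a common final length, so the stainless steel is put into compression and the nickel alloy into tension, with equal and opposite forces P (no external load).
Compatibility of the two members (thermal + elastic change equal): (α₁ − α₂)ΔT = P·[1/(A₁E₁) + 1/(A₂E₂)].
|α₁ − α₂|·ΔT = 4.7×10⁻⁶ × 76 = 0.0003572.
1/(A₁E₁) + 1/(A₂E₂) = 1/(1600×194×10³) + 1/(180×204×10³) = 3.045×10⁻⁸ N⁻¹.
So P = 0.0003572 / 3.045×10⁻⁸ = 11.73 kN.

P ≈ 11.7 kN (compressive in the stainless steel)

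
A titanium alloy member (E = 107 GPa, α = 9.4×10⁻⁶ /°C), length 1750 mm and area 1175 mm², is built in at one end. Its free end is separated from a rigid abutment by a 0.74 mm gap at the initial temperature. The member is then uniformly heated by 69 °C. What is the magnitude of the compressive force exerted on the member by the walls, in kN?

P ≈ 28.4 kN

If the wall were absent the member would grow by αΔT L = 9.4×10⁻⁶ × 69 × 1750 = 1.135 mm.
This exceeds the 0.74 mm gap, so the wall pushes back. The portion of expansion that must be recovered elastically is δ_free − gap = 1.135 − 0.74 = 0.395 mm.
Compatibility: PL/(AE) = 0.395 mm, so σ = P/A = E × (0.395/1750) = 24.15 MPa.
P = σA = 24.15 × 1175 = 28.38 kN.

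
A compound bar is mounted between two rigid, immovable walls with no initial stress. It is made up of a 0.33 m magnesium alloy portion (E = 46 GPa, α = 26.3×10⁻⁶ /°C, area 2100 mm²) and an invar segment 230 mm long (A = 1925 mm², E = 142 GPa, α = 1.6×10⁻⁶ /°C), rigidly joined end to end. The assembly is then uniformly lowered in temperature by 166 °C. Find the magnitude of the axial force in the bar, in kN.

P ≈ 353 kN (tensile)

With the walls removed the bar would change length by δ_free = Σ αᵢΔT Lᵢ = 26.3×10⁻⁶×166×330 + 1.6×10⁻⁶×166×230 = 1.502 mm.
Since the ends are fixed, an axial force P builds up, equal in every segment, with P · Σ Lᵢ/(AᵢEᵢ) = δ_free.
The series flexibility is Σ Lᵢ/(AᵢEᵢ) = 330/(2100×46×10³) + 230/(1925×142×10³) = 4.258×10⁻⁶ mm/N.
P = 1.502 / 4.258×10⁻⁶ = 352700 N = 352.7 kN, tensile.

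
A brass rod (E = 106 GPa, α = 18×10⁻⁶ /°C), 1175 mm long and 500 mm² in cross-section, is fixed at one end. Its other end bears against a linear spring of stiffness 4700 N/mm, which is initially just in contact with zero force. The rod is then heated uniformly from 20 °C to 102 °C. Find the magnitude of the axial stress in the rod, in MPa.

If the spring were absent the rod would lengthen by αΔT L = 18×10⁻⁶ × 82 × 1175 = 1.734 mm.
Let P be the compressive force at the spring. The rod shortens elastically by PL/(AE) and the spring compresses by P/k; together these equal δ_free.
So P = δ_free / [L/(AE) + 1/k] = 1.734 / [ 1175/(500×106×10³) + 1/(4700) ].
P = 1.734 / 0.0002349 = 7382 N.
σ = P/A = 7382/500 = 14.76 MPa.

σ ≈ 14.8 MPa (compressive)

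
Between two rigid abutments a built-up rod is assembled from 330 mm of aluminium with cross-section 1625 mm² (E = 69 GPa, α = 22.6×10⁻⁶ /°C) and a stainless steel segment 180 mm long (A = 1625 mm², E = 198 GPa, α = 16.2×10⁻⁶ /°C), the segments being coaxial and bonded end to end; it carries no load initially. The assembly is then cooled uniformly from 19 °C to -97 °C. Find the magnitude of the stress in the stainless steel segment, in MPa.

If the supports were absent, the total length change would be Σ αᵢΔT Lᵢ = 22.6×10⁻⁶×116×330 + 16.2×10⁻⁶×116×180 = 1.203 mm.
The rigid supports impose zero overall length change; the single axial force P common to all segments must satisfy P Σ Lᵢ/(AᵢEᵢ) = δ_free.
The series flexibility is Σ Lᵢ/(AᵢEᵢ) = 330/(1625×69×10³) + 180/(1625×198×10³) = 3.503×10⁻⁶ mm/N.
P = 1.203 / 3.503×10⁻⁶ = 343600 N = 343.6 kN, tensile.
σ_{stainless steel} = P / A = 343600 / 1625 = 211.4 MPa.

σ ≈ 211 MPa (tensile)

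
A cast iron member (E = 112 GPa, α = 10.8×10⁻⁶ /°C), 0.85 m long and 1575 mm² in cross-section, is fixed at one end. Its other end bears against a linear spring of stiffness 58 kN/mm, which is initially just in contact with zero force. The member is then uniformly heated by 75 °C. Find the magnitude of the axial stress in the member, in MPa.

σ ≈ 19.8 MPa (compressive)

The unrestrained thermal change is αΔT L = 10.8×10⁻⁶ × 75 × 850 = 0.6885 mm.
Let P be the compressive force at the spring. The member shortens elastically by PL/(AE) and the spring compresses by P/k; together these equal δ_free.
So P = δ_free / [L/(AE) + 1/k] = 0.6885 / [ 850/(1575×112×10³) + 1/(58×10³) ].
P = 0.6885 / 2.206×10⁻⁵ = 31210 N.
σ = P/A = 31210/1575 = 19.82 MPa.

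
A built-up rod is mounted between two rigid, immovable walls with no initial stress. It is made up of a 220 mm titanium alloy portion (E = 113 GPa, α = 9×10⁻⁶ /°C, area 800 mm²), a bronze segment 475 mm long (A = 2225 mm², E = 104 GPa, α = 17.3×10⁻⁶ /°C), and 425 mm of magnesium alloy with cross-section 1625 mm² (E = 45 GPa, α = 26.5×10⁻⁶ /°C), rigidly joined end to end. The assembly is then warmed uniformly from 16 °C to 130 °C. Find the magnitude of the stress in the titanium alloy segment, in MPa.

With the walls removed the bar would change length by δ_free = Σ αᵢΔT Lᵢ = 9×10⁻⁶×114×220 + 17.3×10⁻⁶×114×475 + 26.5×10⁻⁶×114×425 = 2.446 mm.
The walls prevent any net length change, so an axial force P (same in every segment) develops. Compatibility: P · Σ Lᵢ/(AᵢEᵢ) = δ_free.
Σ Lᵢ/(AᵢEᵢ) = 220/(800×113×10³) + 475/(2225×104×10³) + 425/(1625×45×10³) = 1.03×10⁻⁵ mm/N.
Hence P = δ_free / Σ(L/AE) = 2.446/1.03×10⁻⁵ = 237.6 kN (compressive).
σ_{titanium alloy} = P / A = 237600 / 800 = 296.9 MPa.

σ ≈ 297 MPa (compressive)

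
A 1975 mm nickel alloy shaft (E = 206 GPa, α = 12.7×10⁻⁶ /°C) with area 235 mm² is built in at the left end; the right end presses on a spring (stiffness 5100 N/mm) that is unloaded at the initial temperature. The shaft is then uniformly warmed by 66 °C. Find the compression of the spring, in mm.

If the spring were absent the shaft would lengthen by αΔT L = 12.7×10⁻⁶ × 66 × 1975 = 1.655 mm.
With a force P in the spring, the elastic change of the shaft is PL/(AE) and that of the spring is P/k; compatibility requires their sum to equal δ_free.
So P = δ_free / [L/(AE) + 1/k] = 1.655 / [ 1975/(235×206×10³) + 1/(5100) ].
P = 1.655 / 0.0002369 = 6989 N.
Spring compression = P/k = 6989/(5100) = 1.37 mm.

δ ≈ 1.37 mm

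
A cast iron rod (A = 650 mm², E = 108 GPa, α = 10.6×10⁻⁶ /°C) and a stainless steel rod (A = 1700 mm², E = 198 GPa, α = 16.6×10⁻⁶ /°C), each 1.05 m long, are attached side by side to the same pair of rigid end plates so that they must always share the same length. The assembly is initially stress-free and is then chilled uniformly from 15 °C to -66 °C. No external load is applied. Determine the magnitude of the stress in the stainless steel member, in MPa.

σ ≈ 16.6 MPa (tensile)

Both members must finish at the same length. With the larger α, the stainless steel tends to over-contract; the plates restrain it, putting the stainless steel in tension and the cast iron in compression. With no external load the two internal forces are equal and opposite, magnitude P.
Equating the net (thermal + elastic) strains gives |α₁ − α₂|·ΔT = P·[1/(A₁E₁) + 1/(A₂E₂)].
|α₁ − α₂|·ΔT = 6×10⁻⁶ × 81 = 0.000486.
1/(A₁E₁) + 1/(A₂E₂) = 1/(650×108×10³) + 1/(1700×198×10³) = 1.722×10⁻⁸ N⁻¹.
P = 0.000486 / 1.722×10⁻⁸ = 28230 N = 28.23 kN.
σ_{stainless steel} = P/A₂ = 28230/1700 = 16.61 MPa, tensile.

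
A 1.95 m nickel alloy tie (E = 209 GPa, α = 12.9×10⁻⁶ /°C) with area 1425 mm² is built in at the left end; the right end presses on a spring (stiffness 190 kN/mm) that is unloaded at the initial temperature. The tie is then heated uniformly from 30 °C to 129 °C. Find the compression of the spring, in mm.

δ ≈ 1.11 mm

If the spring were absent the tie would lengthen by αΔT L = 12.9×10⁻⁶ × 99 × 1950 = 2.49 mm.
Let P be the compressive force at the spring. The tie shortens elastically by PL/(AE) and the spring compresses by P/k; together these equal δ_free.
P [ L/(AE) + 1/k ] = δ_free → P [ 1950/(1425×209×10³) + 1/(190×10³) ] = 2.49.
P = 2.49 / 1.181×10⁻⁵ = 210900 N.
Spring compression = P/k = 210900/(190×10³) = 1.11 mm.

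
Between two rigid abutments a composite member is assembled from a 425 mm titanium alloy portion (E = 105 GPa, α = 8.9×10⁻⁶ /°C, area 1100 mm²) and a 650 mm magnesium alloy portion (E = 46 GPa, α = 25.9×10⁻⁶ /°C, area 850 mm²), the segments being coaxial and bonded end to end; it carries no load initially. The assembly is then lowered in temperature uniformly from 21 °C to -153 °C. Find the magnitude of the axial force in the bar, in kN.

P ≈ 177 kN (tensile)

With the walls removed the bar would change length by δ_free = Σ αᵢΔT Lᵢ = 8.9×10⁻⁶×174×425 + 25.9×10⁻⁶×174×650 = 3.587 mm.
Since the ends are fixed, an axial force P builds up, equal in every segment, with P · Σ Lᵢ/(AᵢEᵢ) = δ_free.
The series flexibility is Σ Lᵢ/(AᵢEᵢ) = 425/(1100×105×10³) + 650/(850×46×10³) = 2.03×10⁻⁵ mm/N.
So P = 3.587 / 2.03×10⁻⁵ = 176.7 kN, tensile.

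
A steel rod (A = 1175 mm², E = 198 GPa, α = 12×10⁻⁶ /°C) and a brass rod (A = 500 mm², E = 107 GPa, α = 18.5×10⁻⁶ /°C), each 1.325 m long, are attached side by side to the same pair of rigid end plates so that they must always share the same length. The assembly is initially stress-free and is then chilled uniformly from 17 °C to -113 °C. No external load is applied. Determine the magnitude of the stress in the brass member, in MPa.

Equilibrium of a rigid end plate with no external load gives equal and opposite internal forces ±P in the two members. Since α_{brass} > α_{steel}, cooling drives the brass into tension and the steel into compression.
Setting the final lengths equal and cancelling L: (α₁ − α₂)ΔT = P/(A₁E₁) + P/(A₂E₂).
|α₁ − α₂|·ΔT = 6.5×10⁻⁶ × 130 = 0.000845.
1/(A₁E₁) + 1/(A₂E₂) = 1/(1175×198×10³) + 1/(500×107×10³) = 2.299×10⁻⁸ N⁻¹.
So P = 0.000845 / 2.299×10⁻⁸ = 36.76 kN.
σ_{brass} = P/A₂ = 36760/500 = 73.51 MPa, tensile.

σ ≈ 73.5 MPa (tensile)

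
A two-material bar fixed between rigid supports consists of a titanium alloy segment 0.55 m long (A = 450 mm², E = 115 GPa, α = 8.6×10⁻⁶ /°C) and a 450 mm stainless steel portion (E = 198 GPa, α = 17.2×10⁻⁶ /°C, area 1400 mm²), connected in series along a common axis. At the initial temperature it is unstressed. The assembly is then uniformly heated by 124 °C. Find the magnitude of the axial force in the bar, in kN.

If the supports were absent, the total length change would be Σ αᵢΔT Lᵢ = 8.6×10⁻⁶×124×550 + 17.2×10⁻⁶×124×450 = 1.546 mm.
The rigid supports impose zero overall length change; the single axial force P common to all segments must satisfy P Σ Lᵢ/(AᵢEᵢ) = δ_free.
The series flexibility is Σ Lᵢ/(AᵢEᵢ) = 550/(450×115×10³) + 450/(1400×198×10³) = 1.225×10⁻⁵ mm/N.
So P = 1.546 / 1.225×10⁻⁵ = 126.2 kN, compressive.

P ≈ 126 kN (compressive)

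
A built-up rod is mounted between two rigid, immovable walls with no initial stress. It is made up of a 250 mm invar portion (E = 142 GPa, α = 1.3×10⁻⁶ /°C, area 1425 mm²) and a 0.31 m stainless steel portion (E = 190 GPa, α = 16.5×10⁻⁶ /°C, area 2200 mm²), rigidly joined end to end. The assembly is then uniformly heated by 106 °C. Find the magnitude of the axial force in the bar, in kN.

P ≈ 292 kN (compressive)

Free thermal expansion of the whole bar: Σ αᵢΔT Lᵢ = 1.3×10⁻⁶×106×250 + 16.5×10⁻⁶×106×310 = 0.5766 mm.
Since the ends are fixed, an axial force P builds up, equal in every segment, with P · Σ Lᵢ/(AᵢEᵢ) = δ_free.
The series flexibility is Σ Lᵢ/(AᵢEᵢ) = 250/(1425×142×10³) + 310/(2200×190×10³) = 1.977×10⁻⁶ mm/N.
Hence P = δ_free / Σ(L/AE) = 0.5766/1.977×10⁻⁶ = 291.7 kN (compressive).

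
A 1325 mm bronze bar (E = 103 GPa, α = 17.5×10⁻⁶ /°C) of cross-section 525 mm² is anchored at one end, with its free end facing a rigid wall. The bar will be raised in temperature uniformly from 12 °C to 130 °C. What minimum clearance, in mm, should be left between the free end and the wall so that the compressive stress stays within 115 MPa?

Free expansion if unrestrained: δ_free = αΔT L = 17.5×10⁻⁶ × 118 × 1325 = 2.736 mm.
At the allowable stress the elastic shortening the wall may impose is σL/E = 115 × 1325 / (103×10³) = 1.479 mm.
The gap must absorb the remainder: g_min = 2.736 − 1.479 = 1.257 mm.

g ≈ 1.26 mm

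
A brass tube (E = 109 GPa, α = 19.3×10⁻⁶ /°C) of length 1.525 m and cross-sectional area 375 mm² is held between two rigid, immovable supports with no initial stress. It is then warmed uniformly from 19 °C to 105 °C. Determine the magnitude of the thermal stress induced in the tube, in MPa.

σ ≈ 181 MPa (compressive)

The supports are rigid, so the total axial strain is zero. The restrained thermal strain is ε = αΔT = 19.3×10⁻⁶ × 86 = 1659.8×10⁻⁶.
The stress required to suppress this strain is σ = Eε = 109×10³ × 1659.8×10⁻⁶ = 180.9 MPa, compressive since the tube is trying to expand.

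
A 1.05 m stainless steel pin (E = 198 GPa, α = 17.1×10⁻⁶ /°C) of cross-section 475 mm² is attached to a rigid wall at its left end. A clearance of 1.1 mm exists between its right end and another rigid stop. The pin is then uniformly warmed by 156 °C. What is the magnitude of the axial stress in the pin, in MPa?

If the wall were absent the pin would grow by αΔT L = 17.1×10⁻⁶ × 156 × 1050 = 2.801 mm.
The gap closes (δ_free > 1.1 mm) and the wall then resists a further 2.801 − 1.1 = 1.701 mm of expansion.
So σ = E(δ_free − g)/L = 198×10³ × 1.701/1050 = 320.8 MPa.

σ ≈ 321 MPa (compressive)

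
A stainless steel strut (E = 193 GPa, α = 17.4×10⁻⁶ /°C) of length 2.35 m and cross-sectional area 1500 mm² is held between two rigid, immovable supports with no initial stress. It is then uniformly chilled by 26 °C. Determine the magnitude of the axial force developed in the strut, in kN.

Full restraint means ε = 0, so the stress is σ = EαΔT = 193×10³ × 17.4×10⁻⁶ × 26 = 87.31 MPa.
Then P = σA = 87.31 × 1500 mm² = 131 kN, tensile.

P ≈ 131 kN (tensile)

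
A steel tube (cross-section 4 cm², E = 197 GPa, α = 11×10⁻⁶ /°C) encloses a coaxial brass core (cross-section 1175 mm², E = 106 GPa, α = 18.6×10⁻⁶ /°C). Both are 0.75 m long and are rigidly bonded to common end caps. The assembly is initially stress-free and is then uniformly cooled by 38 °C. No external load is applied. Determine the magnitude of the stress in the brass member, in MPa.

σ ≈ 11.9 MPa (tensile)

Equilibrium of a rigid end plate with no external load gives equal and opposite internal forces ±P in the two members. Since α_{brass} > α_{steel}, cooling drives the brass into tension and the steel into compression.
Setting the final lengths equal and cancelling L: (α₁ − α₂)ΔT = P/(A₁E₁) + P/(A₂E₂).
|α₁ − α₂|·ΔT = 7.6×10⁻⁶ × 38 = 0.0002888.
1/(A₁E₁) + 1/(A₂E₂) = 1/(400×197×10³) + 1/(1175×106×10³) = 2.072×10⁻⁸ N⁻¹.
So P = 0.0002888 / 2.072×10⁻⁸ = 13.94 kN.
σ_{brass} = P/A₂ = 13940/1175 = 11.86 MPa, tensile.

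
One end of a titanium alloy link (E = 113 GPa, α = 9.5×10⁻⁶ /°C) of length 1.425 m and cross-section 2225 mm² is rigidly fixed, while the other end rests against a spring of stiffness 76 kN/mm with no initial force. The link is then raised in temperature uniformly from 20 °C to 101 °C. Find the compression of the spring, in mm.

The unrestrained thermal change is αΔT L = 9.5×10⁻⁶ × 81 × 1425 = 1.097 mm.
Let P be the compressive force at the spring. The link shortens elastically by PL/(AE) and the spring compresses by P/k; together these equal δ_free.
So P = δ_free / [L/(AE) + 1/k] = 1.097 / [ 1425/(2225×113×10³) + 1/(76×10³) ].
P = 1.097 / 1.883×10⁻⁵ = 58250 N.
Spring compression = P/k = 58250/(76×10³) = 0.7664 mm.

δ ≈ 0.766 mm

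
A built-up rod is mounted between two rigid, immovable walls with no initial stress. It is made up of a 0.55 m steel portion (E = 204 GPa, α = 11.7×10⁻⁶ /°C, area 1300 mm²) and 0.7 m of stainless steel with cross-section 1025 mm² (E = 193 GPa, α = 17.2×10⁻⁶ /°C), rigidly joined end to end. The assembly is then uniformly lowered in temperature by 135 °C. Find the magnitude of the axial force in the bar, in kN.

If the supports were absent, the total length change would be Σ αᵢΔT Lᵢ = 11.7×10⁻⁶×135×550 + 17.2×10⁻⁶×135×700 = 2.494 mm.
Since the ends are fixed, an axial force P builds up, equal in every segment, with P · Σ Lᵢ/(AᵢEᵢ) = δ_free.
Σ Lᵢ/(AᵢEᵢ) = 550/(1300×204×10³) + 700/(1025×193×10³) = 5.612×10⁻⁶ mm/N.
P = 2.494 / 5.612×10⁻⁶ = 444400 N = 444.4 kN, tensile.

P ≈ 444 kN (tensile)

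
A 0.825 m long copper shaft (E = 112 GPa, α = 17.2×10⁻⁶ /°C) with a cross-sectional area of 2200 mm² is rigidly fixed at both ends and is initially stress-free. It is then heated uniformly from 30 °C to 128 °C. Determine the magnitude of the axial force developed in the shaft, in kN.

Full restraint means ε = 0, so the stress is σ = EαΔT = 112×10³ × 17.2×10⁻⁶ × 98 = 188.8 MPa.
P = AEαΔT = 2200 × 112×10³ × 17.2×10⁻⁶ × 98 = 415.3 kN (compressive).

P ≈ 415 kN (compressive)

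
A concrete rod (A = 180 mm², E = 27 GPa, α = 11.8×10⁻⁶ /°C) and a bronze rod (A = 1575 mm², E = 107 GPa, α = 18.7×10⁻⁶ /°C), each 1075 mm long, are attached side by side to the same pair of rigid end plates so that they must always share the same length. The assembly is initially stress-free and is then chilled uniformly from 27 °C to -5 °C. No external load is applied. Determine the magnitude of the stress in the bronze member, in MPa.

σ ≈ 0.662 MPa (tensile)

The bronze has the larger α, so on cooling it would change length more than the concrete if both were free. The rigid plates force a common final length, so the bronze is put into tension and the concrete into compression, with equal and opposite forces P (no external load).
Setting the final lengths equal and cancelling L: (α₁ − α₂)ΔT = P/(A₁E₁) + P/(A₂E₂).
|α₁ − α₂|·ΔT = 6.9×10⁻⁶ × 32 = 0.0002208.
1/(A₁E₁) + 1/(A₂E₂) = 1/(180×27×10³) + 1/(1575×107×10³) = 2.117×10⁻⁷ N⁻¹.
P = 0.0002208 / 2.117×10⁻⁷ = 1043 N = 1.043 kN.
σ_{bronze} = P/A₂ = 1043/1575 = 0.6622 MPa, tensile.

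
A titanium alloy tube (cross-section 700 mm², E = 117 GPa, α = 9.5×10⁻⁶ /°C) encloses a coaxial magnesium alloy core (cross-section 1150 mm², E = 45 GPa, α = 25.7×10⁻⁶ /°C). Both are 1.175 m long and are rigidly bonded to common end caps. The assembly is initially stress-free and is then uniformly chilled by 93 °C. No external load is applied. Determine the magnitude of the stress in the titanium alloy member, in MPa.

Equilibrium of a rigid end plate with no external load gives equal and opposite internal forces ±P in the two members. Since α_{magnesium alloy} > α_{titanium alloy}, cooling drives the magnesium alloy into tension and the titanium alloy into compression.
Setting the final lengths equal and cancelling L: (α₁ − α₂)ΔT = P/(A₁E₁) + P/(A₂E₂).
|α₁ − α₂|·ΔT = 16.2×10⁻⁶ × 93 = 0.001507.
1/(A₁E₁) + 1/(A₂E₂) = 1/(700×117×10³) + 1/(1150×45×10³) = 3.153×10⁻⁸ N⁻¹.
So P = 0.001507 / 3.153×10⁻⁸ = 47.78 kN.
σ_{titanium alloy} = P/A₁ = 47780/700 = 68.25 MPa, compressive.

σ ≈ 68.3 MPa (compressive)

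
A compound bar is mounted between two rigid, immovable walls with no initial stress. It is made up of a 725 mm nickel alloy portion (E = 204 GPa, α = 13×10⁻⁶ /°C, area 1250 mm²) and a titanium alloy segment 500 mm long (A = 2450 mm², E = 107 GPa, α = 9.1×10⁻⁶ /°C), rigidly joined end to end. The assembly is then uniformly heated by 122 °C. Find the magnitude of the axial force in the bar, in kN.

P ≈ 359 kN (compressive)

If the supports were absent, the total length change would be Σ αᵢΔT Lᵢ = 13×10⁻⁶×122×725 + 9.1×10⁻⁶×122×500 = 1.705 mm.
Since the ends are fixed, an axial force P builds up, equal in every segment, with P · Σ Lᵢ/(AᵢEᵢ) = δ_free.
Σ Lᵢ/(AᵢEᵢ) = 725/(1250×204×10³) + 500/(2450×107×10³) = 4.75×10⁻⁶ mm/N.
P = 1.705 / 4.75×10⁻⁶ = 358900 N = 358.9 kN, compressive.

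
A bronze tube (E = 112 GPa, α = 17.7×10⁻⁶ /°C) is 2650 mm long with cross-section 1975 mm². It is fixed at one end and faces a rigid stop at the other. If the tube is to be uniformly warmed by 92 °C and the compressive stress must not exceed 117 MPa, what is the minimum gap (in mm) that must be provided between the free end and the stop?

g ≈ 1.55 mm

Free expansion if unrestrained: δ_free = αΔT L = 17.7×10⁻⁶ × 92 × 2650 = 4.315 mm.
At the allowable stress the elastic shortening the wall may impose is σL/E = 117 × 2650 / (112×10³) = 2.768 mm.
So the gap has to take up the difference, g_min = δ_free − σL/E = 4.315 − 2.768 = 1.547 mm.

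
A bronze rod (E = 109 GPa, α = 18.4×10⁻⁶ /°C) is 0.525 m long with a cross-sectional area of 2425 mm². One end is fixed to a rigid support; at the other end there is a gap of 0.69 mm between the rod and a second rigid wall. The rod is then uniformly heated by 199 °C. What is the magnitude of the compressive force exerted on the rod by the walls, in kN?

Unrestrained expansion: δ_free = αΔT L = 18.4×10⁻⁶ × 199 × 525 = 1.922 mm.
After closing the 0.69 mm clearance, 1.922 − 0.69 = 1.232 mm of expansion remains to be suppressed by the wall.
Compatibility: PL/(AE) = 1.232 mm, so σ = P/A = E × (1.232/525) = 255.9 MPa.
Force on the wall = σA = 255.9 × 2425 mm² = 620.5 kN.

P ≈ 620 kN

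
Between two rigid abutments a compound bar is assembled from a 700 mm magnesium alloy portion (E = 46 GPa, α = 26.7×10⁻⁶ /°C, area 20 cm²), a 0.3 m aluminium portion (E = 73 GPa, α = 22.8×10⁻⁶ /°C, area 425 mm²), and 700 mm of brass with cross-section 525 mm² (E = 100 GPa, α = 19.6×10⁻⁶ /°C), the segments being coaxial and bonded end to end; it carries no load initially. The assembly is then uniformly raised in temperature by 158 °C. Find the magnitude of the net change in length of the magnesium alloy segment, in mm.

|ΔL| ≈ 1.41 mm

With the walls removed the bar would change length by δ_free = Σ αᵢΔT Lᵢ = 26.7×10⁻⁶×158×700 + 22.8×10⁻⁶×158×300 + 19.6×10⁻⁶×158×700 = 6.201 mm.
Since the ends are fixed, an axial force P builds up, equal in every segment, with P · Σ Lᵢ/(AᵢEᵢ) = δ_free.
The series flexibility is Σ Lᵢ/(AᵢEᵢ) = 700/(2000×46×10³) + 300/(425×73×10³) + 700/(525×100×10³) = 3.061×10⁻⁵ mm/N.
So P = 6.201 / 3.061×10⁻⁵ = 202.6 kN, compressive.
For the magnesium alloy segment, free thermal change = 26.7×10⁻⁶×158×700 = 2.953 mm and elastic change from P = 202600×700/(2000×46×10³) = 1.541 mm; these oppose, so the net change is 1.41 mm (segment lengthens).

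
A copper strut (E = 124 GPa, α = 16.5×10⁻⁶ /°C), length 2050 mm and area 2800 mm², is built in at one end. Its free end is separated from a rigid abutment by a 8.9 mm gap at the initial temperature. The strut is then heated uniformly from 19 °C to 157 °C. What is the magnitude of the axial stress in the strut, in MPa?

σ ≈ 0 MPa

If the wall were absent the strut would grow by αΔT L = 16.5×10⁻⁶ × 138 × 2050 = 4.668 mm.
This is smaller than the 8.9 mm clearance, so the strut expands freely without reaching the stop — the stress is zero.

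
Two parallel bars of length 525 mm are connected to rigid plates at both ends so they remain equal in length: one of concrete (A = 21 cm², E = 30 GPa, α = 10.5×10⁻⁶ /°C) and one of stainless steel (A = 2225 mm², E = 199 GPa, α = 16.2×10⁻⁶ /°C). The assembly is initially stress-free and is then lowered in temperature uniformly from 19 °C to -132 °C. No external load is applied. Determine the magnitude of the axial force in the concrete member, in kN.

P ≈ 47.5 kN (compressive in the concrete)

The stainless steel has the larger α, so on cooling it would change length more than the concrete if both were free. The rigid plates force a common final length, so the stainless steel is put into tension and the concrete into compression, with equal and opposite forces P (no external load).
Setting the final lengths equal and cancelling L: (α₁ − α₂)ΔT = P/(A₁E₁) + P/(A₂E₂).
|α₁ − α₂|·ΔT = 5.7×10⁻⁶ × 151 = 0.0008607.
1/(A₁E₁) + 1/(A₂E₂) = 1/(2100×30×10³) + 1/(2225×199×10³) = 1.813×10⁻⁸ N⁻¹.
So P = 0.0008607 / 1.813×10⁻⁸ = 47.47 kN.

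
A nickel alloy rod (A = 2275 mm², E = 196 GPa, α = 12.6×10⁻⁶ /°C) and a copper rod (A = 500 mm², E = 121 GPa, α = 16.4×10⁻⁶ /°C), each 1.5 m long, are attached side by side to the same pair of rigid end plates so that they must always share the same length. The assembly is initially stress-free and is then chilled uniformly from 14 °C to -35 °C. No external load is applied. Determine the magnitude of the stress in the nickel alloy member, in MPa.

Equilibrium of a rigid end plate with no external load gives equal and opposite internal forces ±P in the two members. Since α_{copper} > α_{nickel alloy}, cooling drives the copper into tension and the nickel alloy into compression.
Equating the net (thermal + elastic) strains gives |α₁ − α₂|·ΔT = P·[1/(A₁E₁) + 1/(A₂E₂)].
|α₁ − α₂|·ΔT = 3.8×10⁻⁶ × 49 = 0.0001862.
1/(A₁E₁) + 1/(A₂E₂) = 1/(2275×196×10³) + 1/(500×121×10³) = 1.877×10⁻⁸ N⁻¹.
P = 0.0001862 / 1.877×10⁻⁸ = 9919 N = 9.919 kN.
σ_{nickel alloy} = P/A₁ = 9919/2275 = 4.36 MPa, compressive.

σ ≈ 4.36 MPa (compressive)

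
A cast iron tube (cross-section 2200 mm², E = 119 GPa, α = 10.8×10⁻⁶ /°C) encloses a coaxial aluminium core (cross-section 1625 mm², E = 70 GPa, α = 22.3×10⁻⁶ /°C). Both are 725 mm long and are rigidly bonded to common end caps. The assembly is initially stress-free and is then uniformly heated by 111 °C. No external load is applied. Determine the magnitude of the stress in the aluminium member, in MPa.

Equilibrium of a rigid end plate with no external load gives equal and opposite internal forces ±P in the two members. Since α_{aluminium} > α_{cast iron}, heating drives the aluminium into compression and the cast iron into tension.
Setting the final lengths equal and cancelling L: (α₁ − α₂)ΔT = P/(A₁E₁) + P/(A₂E₂).
|α₁ − α₂|·ΔT = 11.5×10⁻⁶ × 111 = 0.001277.
1/(A₁E₁) + 1/(A₂E₂) = 1/(2200×119×10³) + 1/(1625×70×10³) = 1.261×10⁻⁸ N⁻¹.
P = 0.001277 / 1.261×10⁻⁸ = 101200 N = 101.2 kN.
σ_{aluminium} = P/A₂ = 101200/1625 = 62.29 MPa, compressive.

σ ≈ 62.3 MPa (compressive)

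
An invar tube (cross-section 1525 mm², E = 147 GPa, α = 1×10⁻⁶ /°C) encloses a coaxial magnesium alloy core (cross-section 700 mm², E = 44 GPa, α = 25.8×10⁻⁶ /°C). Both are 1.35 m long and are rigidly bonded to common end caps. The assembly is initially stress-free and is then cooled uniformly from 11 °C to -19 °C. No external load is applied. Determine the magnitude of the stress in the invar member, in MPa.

σ ≈ 13.2 MPa (compressive)

The magnesium alloy has the larger α, so on cooling it would change length more than the invar if both were free. The rigid plates force a common final length, so the magnesium alloy is put into tension and the invar into compression, with equal and opposite forces P (no external load).
Equating the net (thermal + elastic) strains gives |α₁ − α₂|·ΔT = P·[1/(A₁E₁) + 1/(A₂E₂)].
|α₁ − α₂|·ΔT = 24.8×10⁻⁶ × 30 = 0.000744.
1/(A₁E₁) + 1/(A₂E₂) = 1/(1525×147×10³) + 1/(700×44×10³) = 3.693×10⁻⁸ N⁻¹.
So P = 0.000744 / 3.693×10⁻⁸ = 20.15 kN.
σ_{invar} = P/A₁ = 20150/1525 = 13.21 MPa, compressive.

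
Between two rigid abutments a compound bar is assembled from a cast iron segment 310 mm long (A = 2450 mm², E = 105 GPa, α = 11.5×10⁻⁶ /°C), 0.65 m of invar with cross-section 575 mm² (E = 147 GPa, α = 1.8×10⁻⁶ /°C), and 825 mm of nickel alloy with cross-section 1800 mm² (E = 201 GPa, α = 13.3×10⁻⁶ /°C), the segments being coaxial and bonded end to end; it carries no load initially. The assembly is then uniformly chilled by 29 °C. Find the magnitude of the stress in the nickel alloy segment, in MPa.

σ ≈ 22.6 MPa (tensile)

Free thermal contraction of the whole bar: Σ αᵢΔT Lᵢ = 11.5×10⁻⁶×29×310 + 1.8×10⁻⁶×29×650 + 13.3×10⁻⁶×29×825 = 0.4555 mm.
The rigid supports impose zero overall length change; the single axial force P common to all segments must satisfy P Σ Lᵢ/(AᵢEᵢ) = δ_free.
The series flexibility is Σ Lᵢ/(AᵢEᵢ) = 310/(2450×105×10³) + 650/(575×147×10³) + 825/(1800×201×10³) = 1.118×10⁻⁵ mm/N.
So P = 0.4555 / 1.118×10⁻⁵ = 40.76 kN, tensile.
σ_{nickel alloy} = P / A = 40760 / 1800 = 22.64 MPa.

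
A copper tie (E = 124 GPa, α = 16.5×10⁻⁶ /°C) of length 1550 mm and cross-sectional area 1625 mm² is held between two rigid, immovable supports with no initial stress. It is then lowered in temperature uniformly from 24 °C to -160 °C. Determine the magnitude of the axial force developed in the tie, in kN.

With zero net strain, σ = E·αΔT = 124 GPa × 16.5×10⁻⁶ × 184 = 376.5 MPa.
P = AEαΔT = 1625 × 124×10³ × 16.5×10⁻⁶ × 184 = 611.8 kN (tensile).

P ≈ 612 kN (tensile)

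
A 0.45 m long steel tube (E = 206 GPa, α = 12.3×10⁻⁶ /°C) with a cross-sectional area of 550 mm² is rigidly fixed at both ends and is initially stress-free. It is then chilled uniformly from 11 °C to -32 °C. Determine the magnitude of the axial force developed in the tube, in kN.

P ≈ 59.9 kN (tensile)

The ends cannot move, so σ = EαΔT = 206×10³ × 12.3×10⁻⁶ × 43 = 109 MPa.
Axial force P = σA = 109 × 550 = 59920 N = 59.92 kN, tensile.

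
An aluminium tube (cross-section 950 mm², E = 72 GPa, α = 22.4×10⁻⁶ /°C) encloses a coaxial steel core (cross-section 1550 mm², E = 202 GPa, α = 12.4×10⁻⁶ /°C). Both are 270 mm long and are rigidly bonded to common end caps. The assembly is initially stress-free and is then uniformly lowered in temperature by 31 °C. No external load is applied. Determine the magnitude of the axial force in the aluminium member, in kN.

The aluminium has the larger α, so on cooling it would change length more than the steel if both were free. The rigid plates force a common final length, so the aluminium is put into tension and the steel into compression, with equal and opposite forces P (no external load).
Compatibility of the two members (thermal + elastic change equal): (α₁ − α₂)ΔT = P·[1/(A₁E₁) + 1/(A₂E₂)].
|α₁ − α₂|·ΔT = 10×10⁻⁶ × 31 = 0.00031.
1/(A₁E₁) + 1/(A₂E₂) = 1/(950×72×10³) + 1/(1550×202×10³) = 1.781×10⁻⁸ N⁻¹.
P = 0.00031 / 1.781×10⁻⁸ = 17400 N = 17.4 kN.

P ≈ 17.4 kN (tensile in the aluminium)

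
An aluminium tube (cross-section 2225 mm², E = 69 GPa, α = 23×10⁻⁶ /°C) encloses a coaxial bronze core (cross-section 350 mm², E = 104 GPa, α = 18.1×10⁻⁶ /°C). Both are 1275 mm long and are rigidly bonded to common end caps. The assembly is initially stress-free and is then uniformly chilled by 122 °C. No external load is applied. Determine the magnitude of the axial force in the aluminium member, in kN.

P ≈ 17.6 kN (tensile in the aluminium)

The aluminium has the larger α, so on cooling it would change length more than the bronze if both were free. The rigid plates force a common final length, so the aluminium is put into tension and the bronze into compression, with equal and opposite forces P (no external load).
Equating the net (thermal + elastic) strains gives |α₁ − α₂|·ΔT = P·[1/(A₁E₁) + 1/(A₂E₂)].
|α₁ − α₂|·ΔT = 4.9×10⁻⁶ × 122 = 0.0005978.
1/(A₁E₁) + 1/(A₂E₂) = 1/(2225×69×10³) + 1/(350×104×10³) = 3.399×10⁻⁸ N⁻¹.
P = 0.0005978 / 3.399×10⁻⁸ = 17590 N = 17.59 kN.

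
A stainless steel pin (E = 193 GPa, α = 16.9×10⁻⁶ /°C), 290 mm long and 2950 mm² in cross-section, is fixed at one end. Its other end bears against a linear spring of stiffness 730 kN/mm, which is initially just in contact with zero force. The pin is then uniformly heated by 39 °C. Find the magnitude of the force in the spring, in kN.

P ≈ 102 kN

The unrestrained thermal change is αΔT L = 16.9×10⁻⁶ × 39 × 290 = 0.1911 mm.
Let P be the compressive force at the spring. The pin shortens elastically by PL/(AE) and the spring compresses by P/k; together these equal δ_free.
P [ L/(AE) + 1/k ] = δ_free → P [ 290/(2950×193×10³) + 1/(730×10³) ] = 0.1911.
P = 0.1911 / 1.879×10⁻⁶ = 101700 N.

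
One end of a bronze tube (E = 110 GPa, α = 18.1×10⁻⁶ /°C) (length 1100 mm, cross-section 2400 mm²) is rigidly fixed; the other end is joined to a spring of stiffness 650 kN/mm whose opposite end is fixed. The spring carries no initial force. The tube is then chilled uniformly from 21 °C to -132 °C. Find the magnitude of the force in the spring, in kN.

If the spring were absent the tube would shorten by αΔT L = 18.1×10⁻⁶ × 153 × 1100 = 3.046 mm.
Let P be the tensile force in the spring. The tube extends elastically by PL/(AE) and the spring stretches by P/k; together these equal δ_free.
P [ L/(AE) + 1/k ] = δ_free → P [ 1100/(2400×110×10³) + 1/(650×10³) ] = 3.046.
P = 3.046 / 5.705×10⁻⁶ = 533900 N.

P ≈ 534 kN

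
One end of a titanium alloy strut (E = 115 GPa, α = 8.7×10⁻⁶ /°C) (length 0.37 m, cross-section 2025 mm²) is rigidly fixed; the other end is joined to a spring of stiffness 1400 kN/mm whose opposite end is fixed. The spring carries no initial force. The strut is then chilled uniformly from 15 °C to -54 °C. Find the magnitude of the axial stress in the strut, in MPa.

If the spring were absent the strut would shorten by αΔT L = 8.7×10⁻⁶ × 69 × 370 = 0.2221 mm.
With a force P in the spring, the elastic change of the strut is PL/(AE) and that of the spring is P/k; compatibility requires their sum to equal δ_free.
So P = δ_free / [L/(AE) + 1/k] = 0.2221 / [ 370/(2025×115×10³) + 1/(1400×10³) ].
P = 0.2221 / 2.303×10⁻⁶ = 96440 N.
σ = P/A = 96440/2025 = 47.62 MPa.

σ ≈ 47.6 MPa (tensile)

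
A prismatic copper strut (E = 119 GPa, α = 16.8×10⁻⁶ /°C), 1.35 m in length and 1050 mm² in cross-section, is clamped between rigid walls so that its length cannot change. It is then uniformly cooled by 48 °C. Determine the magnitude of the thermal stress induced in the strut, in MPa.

σ ≈ 96 MPa (tensile)

With length fixed, the mechanical strain must cancel the thermal strain αΔT = 16.8×10⁻⁶ × 48 = 806.4×10⁻⁶.
The stress required to suppress this strain is σ = Eε = 119×10³ × 806.4×10⁻⁶ = 95.96 MPa, tensile since the strut is trying to contract.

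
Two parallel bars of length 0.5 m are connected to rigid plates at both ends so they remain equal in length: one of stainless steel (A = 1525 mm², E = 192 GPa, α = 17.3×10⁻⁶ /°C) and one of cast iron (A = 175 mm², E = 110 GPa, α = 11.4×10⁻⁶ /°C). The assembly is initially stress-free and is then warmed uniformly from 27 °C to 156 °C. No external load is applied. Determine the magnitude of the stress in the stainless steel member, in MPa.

Equilibrium of a rigid end plate with no external load gives equal and opposite internal forces ±P in the two members. Since α_{stainless steel} > α_{cast iron}, heating drives the stainless steel into compression and the cast iron into tension.
Equating the net (thermal + elastic) strains gives |α₁ − α₂|·ΔT = P·[1/(A₁E₁) + 1/(A₂E₂)].
|α₁ − α₂|·ΔT = 5.9×10⁻⁶ × 129 = 0.0007611.
1/(A₁E₁) + 1/(A₂E₂) = 1/(1525×192×10³) + 1/(175×110×10³) = 5.536×10⁻⁸ N⁻¹.
So P = 0.0007611 / 5.536×10⁻⁸ = 13.75 kN.
σ_{stainless steel} = P/A₁ = 13750/1525 = 9.015 MPa, compressive.

σ ≈ 9.01 MPa (compressive)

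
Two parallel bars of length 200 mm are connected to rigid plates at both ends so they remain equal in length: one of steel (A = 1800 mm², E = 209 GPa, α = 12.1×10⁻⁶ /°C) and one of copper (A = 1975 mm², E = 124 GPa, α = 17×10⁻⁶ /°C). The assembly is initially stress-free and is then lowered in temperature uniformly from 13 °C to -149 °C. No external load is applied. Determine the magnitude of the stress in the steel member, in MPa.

σ ≈ 65.4 MPa (compressive)

The copper has the larger α, so on cooling it would change length more than the steel if both were free. The rigid plates force a common final length, so the copper is put into tension and the steel into compression, with equal and opposite forces P (no external load).
Equating the net (thermal + elastic) strains gives |α₁ − α₂|·ΔT = P·[1/(A₁E₁) + 1/(A₂E₂)].
|α₁ − α₂|·ΔT = 4.9×10⁻⁶ × 162 = 0.0007938.
1/(A₁E₁) + 1/(A₂E₂) = 1/(1800×209×10³) + 1/(1975×124×10³) = 6.741×10⁻⁹ N⁻¹.
So P = 0.0007938 / 6.741×10⁻⁹ = 117.7 kN.
σ_{steel} = P/A₁ = 117700/1800 = 65.42 MPa, compressive.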